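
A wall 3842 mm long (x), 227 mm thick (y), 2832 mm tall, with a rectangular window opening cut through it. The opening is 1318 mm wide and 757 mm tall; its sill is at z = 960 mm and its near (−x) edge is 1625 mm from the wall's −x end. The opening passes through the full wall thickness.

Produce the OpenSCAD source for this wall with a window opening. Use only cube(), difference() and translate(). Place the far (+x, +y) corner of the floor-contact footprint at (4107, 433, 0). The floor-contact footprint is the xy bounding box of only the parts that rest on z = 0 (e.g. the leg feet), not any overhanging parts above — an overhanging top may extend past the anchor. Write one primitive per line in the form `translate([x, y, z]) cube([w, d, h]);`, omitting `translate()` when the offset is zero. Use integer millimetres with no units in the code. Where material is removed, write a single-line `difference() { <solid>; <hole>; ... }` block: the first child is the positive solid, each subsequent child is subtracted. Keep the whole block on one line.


difference() { translate([265, 206, 0]) cube([3842, 227, 2832]); translate([1890, 206, 960]) cube([1318, 227, 757]); }


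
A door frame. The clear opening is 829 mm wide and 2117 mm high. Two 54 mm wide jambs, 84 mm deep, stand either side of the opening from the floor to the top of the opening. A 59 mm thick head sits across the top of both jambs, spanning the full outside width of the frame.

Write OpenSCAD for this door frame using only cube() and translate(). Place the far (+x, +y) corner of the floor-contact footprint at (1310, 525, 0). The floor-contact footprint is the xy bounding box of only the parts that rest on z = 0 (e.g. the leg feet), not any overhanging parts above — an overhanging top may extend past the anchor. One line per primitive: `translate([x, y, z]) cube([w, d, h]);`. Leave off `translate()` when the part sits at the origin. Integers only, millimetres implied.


translate([373, 441, 0]) cube([54, 84, 2117]);
translate([1256, 441, 0]) cube([54, 84, 2117]);
translate([373, 441, 2117]) cube([937, 84, 59]);


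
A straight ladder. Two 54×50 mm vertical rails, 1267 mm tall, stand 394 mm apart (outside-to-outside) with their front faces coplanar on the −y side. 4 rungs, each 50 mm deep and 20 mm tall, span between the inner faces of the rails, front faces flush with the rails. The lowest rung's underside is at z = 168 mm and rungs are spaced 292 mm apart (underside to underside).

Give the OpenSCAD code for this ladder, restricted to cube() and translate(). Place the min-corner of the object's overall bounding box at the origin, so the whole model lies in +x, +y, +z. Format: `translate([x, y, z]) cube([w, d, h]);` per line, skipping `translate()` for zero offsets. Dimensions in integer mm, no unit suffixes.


// rung span = 394 - 2*54 = 286
// rung[k] z = 168 + k*292
cube([54, 50, 1267]);
translate([340, 0, 0]) cube([54, 50, 1267]);
translate([54, 0, 168]) cube([286, 50, 20]);
translate([54, 0, 460]) cube([286, 50, 20]);
translate([54, 0, 752]) cube([286, 50, 20]);
translate([54, 0, 1044]) cube([286, 50, 20]);


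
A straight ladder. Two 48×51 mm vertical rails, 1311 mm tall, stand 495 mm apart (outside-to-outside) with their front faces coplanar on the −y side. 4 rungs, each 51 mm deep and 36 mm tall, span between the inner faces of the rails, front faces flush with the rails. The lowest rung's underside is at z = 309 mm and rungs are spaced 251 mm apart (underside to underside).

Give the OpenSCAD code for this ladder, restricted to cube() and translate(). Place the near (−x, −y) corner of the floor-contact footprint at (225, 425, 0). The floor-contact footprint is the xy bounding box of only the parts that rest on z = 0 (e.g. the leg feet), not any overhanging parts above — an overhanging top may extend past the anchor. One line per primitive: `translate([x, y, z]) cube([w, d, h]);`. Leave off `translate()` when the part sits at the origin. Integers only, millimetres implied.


// rung span = 495 - 2*48 = 399
// rung[k] z = 309 + k*251
translate([225, 425, 0]) cube([48, 51, 1311]);
translate([672, 425, 0]) cube([48, 51, 1311]);
translate([273, 425, 309]) cube([399, 51, 36]);
translate([273, 425, 560]) cube([399, 51, 36]);
translate([273, 425, 811]) cube([399, 51, 36]);
translate([273, 425, 1062]) cube([399, 51, 36]);


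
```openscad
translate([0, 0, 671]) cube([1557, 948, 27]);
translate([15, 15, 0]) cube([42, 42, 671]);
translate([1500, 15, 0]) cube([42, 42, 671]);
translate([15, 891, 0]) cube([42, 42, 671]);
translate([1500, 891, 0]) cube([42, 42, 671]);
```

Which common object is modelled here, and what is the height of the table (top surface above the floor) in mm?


A table. The table height is 698 mm.

A 1557×948×27 slab sits at z = 671 on four 42 mm square posts — a table. The top surface is at 671 + 27 = 698 mm.


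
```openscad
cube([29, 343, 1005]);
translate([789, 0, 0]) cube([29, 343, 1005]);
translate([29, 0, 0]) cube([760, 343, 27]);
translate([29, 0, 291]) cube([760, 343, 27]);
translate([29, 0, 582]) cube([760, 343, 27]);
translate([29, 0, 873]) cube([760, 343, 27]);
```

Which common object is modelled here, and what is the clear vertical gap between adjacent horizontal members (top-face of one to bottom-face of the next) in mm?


A bookshelf. The clear shelf gap is 264 mm.

Two tall side panels with 4 horizontal boards between them — a bookshelf. The first two shelf undersides are at z = 0 and z = 291; with shelf thickness 27, the clear gap is 291 − 0 − 27 = 264 mm.


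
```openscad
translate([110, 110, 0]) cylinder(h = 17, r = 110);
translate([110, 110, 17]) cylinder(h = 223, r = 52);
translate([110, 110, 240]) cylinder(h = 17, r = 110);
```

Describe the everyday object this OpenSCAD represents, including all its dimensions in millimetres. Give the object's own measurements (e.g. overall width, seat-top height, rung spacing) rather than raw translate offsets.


A spool: two coaxial disc flanges of radius 110 mm and thickness 17 mm, joined by a core cylinder of radius 52 mm and height 223 mm. The lower flange rests on z = 0 and the three cylinders share a vertical axis.


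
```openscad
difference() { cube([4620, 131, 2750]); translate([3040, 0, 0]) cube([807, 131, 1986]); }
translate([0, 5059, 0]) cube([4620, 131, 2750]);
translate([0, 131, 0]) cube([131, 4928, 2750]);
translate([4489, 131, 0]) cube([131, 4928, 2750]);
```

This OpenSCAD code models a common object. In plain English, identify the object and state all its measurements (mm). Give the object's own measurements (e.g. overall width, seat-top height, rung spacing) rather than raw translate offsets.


A single room: four walls, each 2750 mm tall and 131 mm thick, enclosing an outside footprint 4620×5190 mm (x × y), no floor or roof. The front and back walls (−y and +y sides) run the full x-width; the side walls fit between their inner faces. A door opening 807 mm wide and 1986 mm tall is cut through the front wall from the floor up, its −x edge 3040 mm from the wall's −x end.


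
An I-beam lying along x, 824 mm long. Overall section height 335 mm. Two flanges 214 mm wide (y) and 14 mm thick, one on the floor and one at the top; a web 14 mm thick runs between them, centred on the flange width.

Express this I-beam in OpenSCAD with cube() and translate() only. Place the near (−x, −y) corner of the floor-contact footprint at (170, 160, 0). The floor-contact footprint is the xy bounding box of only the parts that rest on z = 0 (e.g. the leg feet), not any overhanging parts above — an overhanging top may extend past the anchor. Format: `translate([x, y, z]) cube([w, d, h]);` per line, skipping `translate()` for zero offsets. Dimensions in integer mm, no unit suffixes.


translate([170, 160, 0]) cube([824, 214, 14]);
translate([170, 260, 14]) cube([824, 14, 307]);
translate([170, 160, 321]) cube([824, 214, 14]);


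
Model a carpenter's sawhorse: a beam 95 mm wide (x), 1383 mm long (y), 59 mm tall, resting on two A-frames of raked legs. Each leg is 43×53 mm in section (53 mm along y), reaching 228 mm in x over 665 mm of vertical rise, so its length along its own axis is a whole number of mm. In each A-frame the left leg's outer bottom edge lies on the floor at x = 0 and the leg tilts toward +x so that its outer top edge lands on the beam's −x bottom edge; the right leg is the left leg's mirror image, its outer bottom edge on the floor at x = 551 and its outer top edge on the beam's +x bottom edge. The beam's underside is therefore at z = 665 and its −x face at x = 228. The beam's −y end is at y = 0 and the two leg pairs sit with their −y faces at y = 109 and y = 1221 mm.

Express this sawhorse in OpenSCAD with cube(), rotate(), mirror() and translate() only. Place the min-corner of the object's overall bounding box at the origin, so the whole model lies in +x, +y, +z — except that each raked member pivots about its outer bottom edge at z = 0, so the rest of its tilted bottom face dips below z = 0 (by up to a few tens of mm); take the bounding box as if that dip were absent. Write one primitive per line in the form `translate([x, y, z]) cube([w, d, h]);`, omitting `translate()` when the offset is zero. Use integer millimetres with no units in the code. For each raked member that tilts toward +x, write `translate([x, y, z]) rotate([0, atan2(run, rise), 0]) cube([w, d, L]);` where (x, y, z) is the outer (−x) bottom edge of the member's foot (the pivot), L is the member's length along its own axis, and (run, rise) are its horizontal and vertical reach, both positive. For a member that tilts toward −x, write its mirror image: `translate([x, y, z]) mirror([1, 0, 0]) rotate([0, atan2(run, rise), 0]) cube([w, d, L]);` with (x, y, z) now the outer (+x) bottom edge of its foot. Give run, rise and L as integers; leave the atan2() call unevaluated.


// leg length = √(228² + 665²) = 703
// right-leg outer foot x = 2·228 + 95 = 551
// beam min-corner = (228, 0, 665)
translate([228, 0, 665]) cube([95, 1383, 59]);
translate([0, 109, 0]) rotate([0, atan2(228, 665), 0]) cube([43, 53, 703]);
translate([551, 109, 0]) mirror([1, 0, 0]) rotate([0, atan2(228, 665), 0]) cube([43, 53, 703]);
translate([0, 1221, 0]) rotate([0, atan2(228, 665), 0]) cube([43, 53, 703]);
translate([551, 1221, 0]) mirror([1, 0, 0]) rotate([0, atan2(228, 665), 0]) cube([43, 53, 703]);


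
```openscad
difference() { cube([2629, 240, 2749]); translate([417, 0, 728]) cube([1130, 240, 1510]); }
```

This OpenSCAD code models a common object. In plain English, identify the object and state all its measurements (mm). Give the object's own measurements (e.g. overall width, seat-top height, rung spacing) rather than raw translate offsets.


A wall 2629 mm long (x), 240 mm thick (y), 2749 mm tall, with a rectangular window opening cut through it. The opening is 1130 mm wide and 1510 mm tall; its sill is at z = 728 mm and its near (−x) edge is 417 mm from the wall's −x end. The opening passes through the full wall thickness.


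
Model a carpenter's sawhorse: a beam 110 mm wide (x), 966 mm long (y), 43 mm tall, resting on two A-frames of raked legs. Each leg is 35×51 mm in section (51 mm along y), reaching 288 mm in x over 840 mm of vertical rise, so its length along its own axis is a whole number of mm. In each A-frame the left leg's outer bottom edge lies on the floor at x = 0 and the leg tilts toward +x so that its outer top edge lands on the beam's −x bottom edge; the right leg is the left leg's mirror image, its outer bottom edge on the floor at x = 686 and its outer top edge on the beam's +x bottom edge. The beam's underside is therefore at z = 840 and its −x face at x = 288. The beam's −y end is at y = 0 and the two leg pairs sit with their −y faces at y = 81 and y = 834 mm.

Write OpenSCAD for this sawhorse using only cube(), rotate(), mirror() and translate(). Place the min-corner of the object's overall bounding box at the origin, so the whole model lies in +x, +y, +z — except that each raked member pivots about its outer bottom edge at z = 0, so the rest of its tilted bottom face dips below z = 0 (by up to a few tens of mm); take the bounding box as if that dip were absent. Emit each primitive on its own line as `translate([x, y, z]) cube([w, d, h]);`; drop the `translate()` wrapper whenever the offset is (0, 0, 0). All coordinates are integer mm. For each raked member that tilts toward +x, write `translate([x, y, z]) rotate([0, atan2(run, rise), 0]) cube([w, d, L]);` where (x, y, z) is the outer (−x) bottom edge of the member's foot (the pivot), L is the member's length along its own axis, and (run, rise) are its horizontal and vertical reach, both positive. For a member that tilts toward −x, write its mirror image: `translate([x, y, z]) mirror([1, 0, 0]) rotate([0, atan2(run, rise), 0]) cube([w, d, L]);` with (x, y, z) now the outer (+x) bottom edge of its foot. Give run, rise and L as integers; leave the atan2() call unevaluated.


// leg length = √(288² + 840²) = 888
// right-leg outer foot x = 2·288 + 110 = 686
// beam min-corner = (288, 0, 840)
translate([288, 0, 840]) cube([110, 966, 43]);
translate([0, 81, 0]) rotate([0, atan2(288, 840), 0]) cube([35, 51, 888]);
translate([686, 81, 0]) mirror([1, 0, 0]) rotate([0, atan2(288, 840), 0]) cube([35, 51, 888]);
translate([0, 834, 0]) rotate([0, atan2(288, 840), 0]) cube([35, 51, 888]);
translate([686, 834, 0]) mirror([1, 0, 0]) rotate([0, atan2(288, 840), 0]) cube([35, 51, 888]);


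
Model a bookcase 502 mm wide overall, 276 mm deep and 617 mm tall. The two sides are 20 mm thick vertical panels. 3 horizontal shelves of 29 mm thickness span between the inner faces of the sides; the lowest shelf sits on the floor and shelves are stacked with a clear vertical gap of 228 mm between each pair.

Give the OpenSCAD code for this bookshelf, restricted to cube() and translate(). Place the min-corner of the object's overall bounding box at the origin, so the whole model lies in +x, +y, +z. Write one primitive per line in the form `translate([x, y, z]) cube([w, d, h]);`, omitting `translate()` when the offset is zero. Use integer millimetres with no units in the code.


cube([20, 276, 617]);
translate([482, 0, 0]) cube([20, 276, 617]);
translate([20, 0, 0]) cube([462, 276, 29]);
translate([20, 0, 257]) cube([462, 276, 29]);
translate([20, 0, 514]) cube([462, 276, 29]);


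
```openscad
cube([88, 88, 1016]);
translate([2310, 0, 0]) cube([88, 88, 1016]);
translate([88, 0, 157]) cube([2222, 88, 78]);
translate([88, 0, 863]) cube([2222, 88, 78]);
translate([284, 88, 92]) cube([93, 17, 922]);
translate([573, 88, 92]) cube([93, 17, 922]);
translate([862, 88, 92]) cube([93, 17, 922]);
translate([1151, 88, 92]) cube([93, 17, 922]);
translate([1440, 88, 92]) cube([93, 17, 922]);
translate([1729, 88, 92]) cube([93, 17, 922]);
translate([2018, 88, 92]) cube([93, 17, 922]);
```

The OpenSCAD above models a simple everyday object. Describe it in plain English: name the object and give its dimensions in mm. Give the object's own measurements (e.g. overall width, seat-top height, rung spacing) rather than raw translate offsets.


A fence section. Two 88×88 mm posts, 1016 mm tall, stand on the floor with a clear span of 2222 mm between their inner faces. Two horizontal rails of 88×78 mm section span the gap between the posts with their undersides at z = 157 mm and z = 863 mm, flush with the posts' −y face. 7 pickets, each 93 mm wide, 17 mm thick and 922 mm tall, are fixed to the +y face of the rails with their bottoms at z = 92 mm, spaced across the span with a 196 mm gap after the −x post and between neighbouring pickets, with 199 mm left before the +x post.


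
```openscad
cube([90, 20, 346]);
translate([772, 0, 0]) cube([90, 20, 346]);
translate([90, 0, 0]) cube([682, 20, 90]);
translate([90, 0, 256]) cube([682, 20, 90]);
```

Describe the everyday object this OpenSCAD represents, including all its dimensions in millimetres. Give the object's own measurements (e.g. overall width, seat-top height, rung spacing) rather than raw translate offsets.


A rectangular picture frame lying in the x–z plane (depth along y). The opening is 682 mm wide (x) by 166 mm tall (z), surrounded by a border 90 mm wide on all four sides. The frame is 20 mm deep and is made of two full-height vertical stiles with two horizontal rails fitted between them.


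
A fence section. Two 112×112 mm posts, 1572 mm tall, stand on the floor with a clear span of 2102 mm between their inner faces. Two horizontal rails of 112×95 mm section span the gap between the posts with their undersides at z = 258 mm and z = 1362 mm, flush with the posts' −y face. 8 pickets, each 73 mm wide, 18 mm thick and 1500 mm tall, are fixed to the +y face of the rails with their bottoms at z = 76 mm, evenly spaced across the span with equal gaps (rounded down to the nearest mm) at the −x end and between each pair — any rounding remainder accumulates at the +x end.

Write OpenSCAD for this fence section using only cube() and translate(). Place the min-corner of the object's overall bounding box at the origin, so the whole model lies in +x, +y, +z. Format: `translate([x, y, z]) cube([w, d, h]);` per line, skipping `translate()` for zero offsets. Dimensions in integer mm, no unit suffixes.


cube([112, 112, 1572]);
translate([2214, 0, 0]) cube([112, 112, 1572]);
translate([112, 0, 258]) cube([2102, 112, 95]);
translate([112, 0, 1362]) cube([2102, 112, 95]);
translate([280, 112, 76]) cube([73, 18, 1500]);
translate([521, 112, 76]) cube([73, 18, 1500]);
translate([762, 112, 76]) cube([73, 18, 1500]);
translate([1003, 112, 76]) cube([73, 18, 1500]);
translate([1244, 112, 76]) cube([73, 18, 1500]);
translate([1485, 112, 76]) cube([73, 18, 1500]);
translate([1726, 112, 76]) cube([73, 18, 1500]);
translate([1967, 112, 76]) cube([73, 18, 1500]);


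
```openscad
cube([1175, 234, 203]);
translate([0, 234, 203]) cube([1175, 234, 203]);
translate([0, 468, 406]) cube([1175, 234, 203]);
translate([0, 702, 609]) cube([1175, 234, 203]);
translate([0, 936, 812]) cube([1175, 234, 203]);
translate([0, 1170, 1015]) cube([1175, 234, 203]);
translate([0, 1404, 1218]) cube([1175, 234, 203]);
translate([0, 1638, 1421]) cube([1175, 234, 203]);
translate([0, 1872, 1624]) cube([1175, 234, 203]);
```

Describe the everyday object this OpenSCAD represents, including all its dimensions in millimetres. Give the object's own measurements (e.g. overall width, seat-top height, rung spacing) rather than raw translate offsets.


A straight staircase of 9 solid steps. Each step is 1175 mm wide (x), 234 mm deep (y, the going) and 203 mm tall (the rise). The first step rests on the floor; each subsequent step sits one going further in +y and one rise higher in +z, directly behind and above the previous step with no overlap.


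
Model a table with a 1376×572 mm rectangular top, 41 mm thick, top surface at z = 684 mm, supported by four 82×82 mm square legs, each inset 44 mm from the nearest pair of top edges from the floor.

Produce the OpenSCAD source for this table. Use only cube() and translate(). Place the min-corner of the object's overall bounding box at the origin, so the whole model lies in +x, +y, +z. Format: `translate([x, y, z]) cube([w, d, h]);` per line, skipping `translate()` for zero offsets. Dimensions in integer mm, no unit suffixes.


translate([0, 0, 643]) cube([1376, 572, 41]);
translate([44, 44, 0]) cube([82, 82, 643]);
translate([1250, 44, 0]) cube([82, 82, 643]);
translate([44, 446, 0]) cube([82, 82, 643]);
translate([1250, 446, 0]) cube([82, 82, 643]);


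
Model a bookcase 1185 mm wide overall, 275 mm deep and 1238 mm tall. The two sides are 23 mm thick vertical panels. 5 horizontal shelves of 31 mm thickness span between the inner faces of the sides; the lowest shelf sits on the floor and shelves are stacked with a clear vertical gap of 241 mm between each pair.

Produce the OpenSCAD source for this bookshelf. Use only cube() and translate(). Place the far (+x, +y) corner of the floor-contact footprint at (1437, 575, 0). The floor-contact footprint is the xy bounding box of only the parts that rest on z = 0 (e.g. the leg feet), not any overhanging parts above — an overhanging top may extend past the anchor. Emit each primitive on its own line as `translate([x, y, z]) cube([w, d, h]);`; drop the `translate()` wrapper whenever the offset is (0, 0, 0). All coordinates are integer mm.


translate([252, 300, 0]) cube([23, 275, 1238]);
translate([1414, 300, 0]) cube([23, 275, 1238]);
translate([275, 300, 0]) cube([1139, 275, 31]);
translate([275, 300, 272]) cube([1139, 275, 31]);
translate([275, 300, 544]) cube([1139, 275, 31]);
translate([275, 300, 816]) cube([1139, 275, 31]);
translate([275, 300, 1088]) cube([1139, 275, 31]);


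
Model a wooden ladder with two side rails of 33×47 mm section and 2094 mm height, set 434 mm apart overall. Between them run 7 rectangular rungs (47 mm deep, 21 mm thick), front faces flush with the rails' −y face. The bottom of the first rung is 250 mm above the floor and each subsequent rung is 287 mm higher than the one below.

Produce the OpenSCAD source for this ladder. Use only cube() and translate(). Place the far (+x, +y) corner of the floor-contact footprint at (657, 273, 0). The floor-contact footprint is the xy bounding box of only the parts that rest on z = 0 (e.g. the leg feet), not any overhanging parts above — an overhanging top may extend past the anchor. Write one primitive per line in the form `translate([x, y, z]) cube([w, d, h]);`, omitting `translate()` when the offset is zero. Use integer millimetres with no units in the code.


translate([223, 226, 0]) cube([33, 47, 2094]);
translate([624, 226, 0]) cube([33, 47, 2094]);
translate([256, 226, 250]) cube([368, 47, 21]);
translate([256, 226, 537]) cube([368, 47, 21]);
translate([256, 226, 824]) cube([368, 47, 21]);
translate([256, 226, 1111]) cube([368, 47, 21]);
translate([256, 226, 1398]) cube([368, 47, 21]);
translate([256, 226, 1685]) cube([368, 47, 21]);
translate([256, 226, 1972]) cube([368, 47, 21]);


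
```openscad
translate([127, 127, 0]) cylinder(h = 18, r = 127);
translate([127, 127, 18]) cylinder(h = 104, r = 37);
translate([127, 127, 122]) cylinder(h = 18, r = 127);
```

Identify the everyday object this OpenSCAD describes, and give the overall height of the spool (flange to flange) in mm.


A spool. The overall height is 140 mm.

Three coaxial cylinders, large–small–large — a spool. Two 18 mm flanges and a 104 mm core give 18 + 104 + 18 = 140 mm.


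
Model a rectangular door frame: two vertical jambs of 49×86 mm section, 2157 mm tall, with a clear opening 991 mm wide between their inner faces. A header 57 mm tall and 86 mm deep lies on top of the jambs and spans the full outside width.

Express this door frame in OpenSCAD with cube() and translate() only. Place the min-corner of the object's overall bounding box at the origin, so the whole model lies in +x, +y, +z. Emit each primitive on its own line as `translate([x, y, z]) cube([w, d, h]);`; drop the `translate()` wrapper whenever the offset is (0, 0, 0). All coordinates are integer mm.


cube([49, 86, 2157]);
translate([1040, 0, 0]) cube([49, 86, 2157]);
translate([0, 0, 2157]) cube([1089, 86, 57]);


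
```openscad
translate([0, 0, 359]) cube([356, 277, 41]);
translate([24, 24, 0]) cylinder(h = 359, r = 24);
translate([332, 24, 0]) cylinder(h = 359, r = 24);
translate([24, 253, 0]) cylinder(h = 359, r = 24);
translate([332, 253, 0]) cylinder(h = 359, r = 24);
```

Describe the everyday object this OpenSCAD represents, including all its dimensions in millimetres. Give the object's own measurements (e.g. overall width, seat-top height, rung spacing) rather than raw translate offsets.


A simple wooden stool: a rectangular seat 356 mm (x) by 277 mm (y), 41 mm thick, top face at z = 400 mm, on four round legs, each 48 mm in diameter. The legs rest on z = 0, each leg's axis is inset half a diameter from the nearest pair of seat edges (so the leg's bounding box is flush with the corner).


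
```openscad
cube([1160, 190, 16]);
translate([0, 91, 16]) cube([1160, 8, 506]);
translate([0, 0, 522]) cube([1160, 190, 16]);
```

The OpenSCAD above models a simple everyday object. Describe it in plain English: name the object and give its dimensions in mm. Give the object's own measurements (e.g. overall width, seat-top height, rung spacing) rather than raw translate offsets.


An I-beam lying along x, 1160 mm long. Overall section height 538 mm. Two flanges 190 mm wide (y) and 16 mm thick, one on the floor and one at the top; a web 8 mm thick runs between them, centred on the flange width.


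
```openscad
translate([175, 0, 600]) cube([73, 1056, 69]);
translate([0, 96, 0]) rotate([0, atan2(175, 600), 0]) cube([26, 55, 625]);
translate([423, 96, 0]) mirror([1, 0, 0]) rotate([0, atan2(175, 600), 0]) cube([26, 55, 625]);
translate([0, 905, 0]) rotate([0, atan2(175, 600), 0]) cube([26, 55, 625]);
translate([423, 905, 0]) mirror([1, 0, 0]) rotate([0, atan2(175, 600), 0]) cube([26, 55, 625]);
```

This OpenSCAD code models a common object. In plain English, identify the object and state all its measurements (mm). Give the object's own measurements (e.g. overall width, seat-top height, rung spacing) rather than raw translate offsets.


A sawhorse. A 73×1056×69 mm beam (x, y, z) sits on two A-frame leg pairs. Each pair is two raked legs of 26×55 mm section (55 mm along y) splaying symmetrically in x. Each leg rises 600 mm vertically over 175 mm of horizontal reach and is 625 mm long along its own axis. Every leg's outer bottom edge rests on the floor and its outer top edge meets a bottom edge of the beam — the left legs (tilting toward +x) meet the beam's −x bottom edge, the right legs (their mirror images, tilting toward −x) meet its +x bottom edge — so the leg tops tuck under the beam, the beam's underside is 600 mm above the floor, and the feet are 423 mm apart outside-to-outside with the beam centred between them. The two leg pairs are set in 96 mm from either end of the beam.


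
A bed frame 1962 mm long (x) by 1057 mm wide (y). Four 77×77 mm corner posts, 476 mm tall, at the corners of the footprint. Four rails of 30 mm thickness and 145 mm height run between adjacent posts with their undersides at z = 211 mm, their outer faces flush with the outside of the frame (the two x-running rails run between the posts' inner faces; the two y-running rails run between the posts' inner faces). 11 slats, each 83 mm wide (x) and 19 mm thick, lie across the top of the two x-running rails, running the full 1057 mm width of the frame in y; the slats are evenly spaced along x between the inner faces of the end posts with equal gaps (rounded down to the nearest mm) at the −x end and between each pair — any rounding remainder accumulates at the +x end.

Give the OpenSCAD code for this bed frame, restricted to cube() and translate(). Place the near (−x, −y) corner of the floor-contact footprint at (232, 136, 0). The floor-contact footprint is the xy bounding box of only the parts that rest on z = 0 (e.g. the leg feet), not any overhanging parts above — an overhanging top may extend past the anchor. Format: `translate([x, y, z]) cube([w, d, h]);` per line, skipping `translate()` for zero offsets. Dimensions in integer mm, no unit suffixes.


translate([232, 136, 0]) cube([77, 77, 476]);
translate([232, 1116, 0]) cube([77, 77, 476]);
translate([2117, 136, 0]) cube([77, 77, 476]);
translate([2117, 1116, 0]) cube([77, 77, 476]);
translate([309, 136, 211]) cube([1808, 30, 145]);
translate([309, 1163, 211]) cube([1808, 30, 145]);
translate([232, 213, 211]) cube([30, 903, 145]);
translate([2164, 213, 211]) cube([30, 903, 145]);
translate([383, 136, 356]) cube([83, 1057, 19]);
translate([540, 136, 356]) cube([83, 1057, 19]);
translate([697, 136, 356]) cube([83, 1057, 19]);
translate([854, 136, 356]) cube([83, 1057, 19]);
translate([1011, 136, 356]) cube([83, 1057, 19]);
translate([1168, 136, 356]) cube([83, 1057, 19]);
translate([1325, 136, 356]) cube([83, 1057, 19]);
translate([1482, 136, 356]) cube([83, 1057, 19]);
translate([1639, 136, 356]) cube([83, 1057, 19]);
translate([1796, 136, 356]) cube([83, 1057, 19]);
translate([1953, 136, 356]) cube([83, 1057, 19]);


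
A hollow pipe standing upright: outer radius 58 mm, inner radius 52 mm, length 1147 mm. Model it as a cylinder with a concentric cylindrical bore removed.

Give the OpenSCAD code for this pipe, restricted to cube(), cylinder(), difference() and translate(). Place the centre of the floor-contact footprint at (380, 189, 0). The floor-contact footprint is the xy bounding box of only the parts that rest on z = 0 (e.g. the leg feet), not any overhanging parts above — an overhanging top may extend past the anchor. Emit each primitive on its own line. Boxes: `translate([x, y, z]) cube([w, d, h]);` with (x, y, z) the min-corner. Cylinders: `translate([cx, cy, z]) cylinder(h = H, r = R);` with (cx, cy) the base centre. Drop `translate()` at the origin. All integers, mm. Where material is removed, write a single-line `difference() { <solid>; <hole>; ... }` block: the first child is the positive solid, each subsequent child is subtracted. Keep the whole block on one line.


difference() { translate([380, 189, 0]) cylinder(h = 1147, r = 58); translate([380, 189, 0]) cylinder(h = 1147, r = 52); }


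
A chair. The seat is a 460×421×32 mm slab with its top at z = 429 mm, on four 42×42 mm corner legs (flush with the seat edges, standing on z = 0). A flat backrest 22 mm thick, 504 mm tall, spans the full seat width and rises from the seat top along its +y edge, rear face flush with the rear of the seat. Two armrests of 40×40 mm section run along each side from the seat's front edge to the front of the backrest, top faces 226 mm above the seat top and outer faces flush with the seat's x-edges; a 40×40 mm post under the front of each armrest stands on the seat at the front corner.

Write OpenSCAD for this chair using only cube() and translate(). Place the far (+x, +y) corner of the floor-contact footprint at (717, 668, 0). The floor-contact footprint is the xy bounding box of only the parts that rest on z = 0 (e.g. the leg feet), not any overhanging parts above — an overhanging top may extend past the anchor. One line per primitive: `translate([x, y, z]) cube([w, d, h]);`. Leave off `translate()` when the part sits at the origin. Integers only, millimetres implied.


translate([257, 247, 397]) cube([460, 421, 32]);
translate([257, 247, 0]) cube([42, 42, 397]);
translate([675, 247, 0]) cube([42, 42, 397]);
translate([257, 626, 0]) cube([42, 42, 397]);
translate([675, 626, 0]) cube([42, 42, 397]);
translate([257, 646, 429]) cube([460, 22, 504]);
translate([257, 247, 615]) cube([40, 399, 40]);
translate([677, 247, 615]) cube([40, 399, 40]);
translate([257, 247, 429]) cube([40, 40, 186]);
translate([677, 247, 429]) cube([40, 40, 186]);


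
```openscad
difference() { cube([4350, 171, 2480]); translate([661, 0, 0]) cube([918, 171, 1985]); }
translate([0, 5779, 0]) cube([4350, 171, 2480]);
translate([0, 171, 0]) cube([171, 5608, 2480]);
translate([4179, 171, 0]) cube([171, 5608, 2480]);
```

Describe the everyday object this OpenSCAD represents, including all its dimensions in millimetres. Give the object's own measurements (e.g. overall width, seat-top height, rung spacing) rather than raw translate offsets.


A single room: four walls, each 2480 mm tall and 171 mm thick, enclosing an outside footprint 4350×5950 mm (x × y), no floor or roof. The front and back walls (−y and +y sides) run the full x-width; the side walls fit between their inner faces. A door opening 918 mm wide and 1985 mm tall is cut through the front wall from the floor up, its −x edge 661 mm from the wall's −x end.


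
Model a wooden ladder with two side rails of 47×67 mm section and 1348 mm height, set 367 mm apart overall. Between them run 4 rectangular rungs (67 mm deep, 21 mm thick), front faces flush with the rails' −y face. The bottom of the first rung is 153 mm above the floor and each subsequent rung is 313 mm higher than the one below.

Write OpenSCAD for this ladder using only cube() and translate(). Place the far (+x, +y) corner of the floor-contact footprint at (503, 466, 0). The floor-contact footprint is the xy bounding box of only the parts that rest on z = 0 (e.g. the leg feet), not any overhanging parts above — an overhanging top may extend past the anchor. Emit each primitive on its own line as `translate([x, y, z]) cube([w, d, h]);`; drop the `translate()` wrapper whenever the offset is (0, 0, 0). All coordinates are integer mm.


translate([136, 399, 0]) cube([47, 67, 1348]);
translate([456, 399, 0]) cube([47, 67, 1348]);
translate([183, 399, 153]) cube([273, 67, 21]);
translate([183, 399, 466]) cube([273, 67, 21]);
translate([183, 399, 779]) cube([273, 67, 21]);
translate([183, 399, 1092]) cube([273, 67, 21]);


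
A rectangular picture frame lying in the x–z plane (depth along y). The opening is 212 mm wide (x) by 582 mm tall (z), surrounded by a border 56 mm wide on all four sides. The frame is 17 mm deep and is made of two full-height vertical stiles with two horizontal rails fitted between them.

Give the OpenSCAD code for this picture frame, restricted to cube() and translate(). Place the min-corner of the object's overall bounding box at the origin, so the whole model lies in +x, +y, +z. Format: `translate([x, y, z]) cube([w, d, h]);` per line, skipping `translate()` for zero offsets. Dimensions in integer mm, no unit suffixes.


cube([56, 17, 694]);
translate([268, 0, 0]) cube([56, 17, 694]);
translate([56, 0, 0]) cube([212, 17, 56]);
translate([56, 0, 638]) cube([212, 17, 56]);


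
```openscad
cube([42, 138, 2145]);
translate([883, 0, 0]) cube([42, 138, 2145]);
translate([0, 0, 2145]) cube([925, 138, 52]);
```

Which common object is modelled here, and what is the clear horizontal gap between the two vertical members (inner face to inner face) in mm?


A door frame. The clear opening width is 841 mm.

Two 2145 mm tall posts with a header on top — a door frame. The left jamb is 42 mm wide at x = 0; the right jamb starts at x = 883. The clear opening is 883 − 42 = 841 mm.


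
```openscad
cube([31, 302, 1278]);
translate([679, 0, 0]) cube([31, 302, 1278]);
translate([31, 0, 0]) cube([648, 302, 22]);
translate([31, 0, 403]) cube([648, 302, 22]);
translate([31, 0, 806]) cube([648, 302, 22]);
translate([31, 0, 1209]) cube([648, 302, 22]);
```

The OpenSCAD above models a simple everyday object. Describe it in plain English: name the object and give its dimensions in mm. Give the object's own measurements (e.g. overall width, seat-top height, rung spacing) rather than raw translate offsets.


An open bookshelf. Two side panels, each 31 mm thick, 302 mm deep and 1278 mm tall, stand 710 mm apart (outside-to-outside). Between them sit 4 shelves, each 22 mm thick and 302 mm deep, spanning the full gap between the sides. The bottom shelf rests on the floor (its underside at z = 0) and the clear gap between one shelf's top and the next shelf's underside is 381 mm.


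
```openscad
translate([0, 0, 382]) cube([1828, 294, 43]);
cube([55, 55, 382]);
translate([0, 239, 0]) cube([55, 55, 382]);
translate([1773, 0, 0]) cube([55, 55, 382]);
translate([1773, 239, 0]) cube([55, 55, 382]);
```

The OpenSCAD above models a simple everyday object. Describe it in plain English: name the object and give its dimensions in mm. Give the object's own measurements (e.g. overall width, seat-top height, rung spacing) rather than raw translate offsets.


A bench: a 1828×294 mm seat slab, 43 mm thick, top at z = 425 mm, on four 55×55 mm square legs flush with the seat corners and standing on z = 0.


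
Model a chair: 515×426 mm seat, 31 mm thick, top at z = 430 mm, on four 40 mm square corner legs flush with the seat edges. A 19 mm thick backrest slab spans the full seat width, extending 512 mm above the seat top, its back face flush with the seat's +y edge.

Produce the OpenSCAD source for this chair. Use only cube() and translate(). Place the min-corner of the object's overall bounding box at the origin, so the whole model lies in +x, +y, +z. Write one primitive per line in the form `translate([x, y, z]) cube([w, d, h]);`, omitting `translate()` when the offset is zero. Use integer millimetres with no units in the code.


translate([0, 0, 399]) cube([515, 426, 31]);
cube([40, 40, 399]);
translate([475, 0, 0]) cube([40, 40, 399]);
translate([0, 386, 0]) cube([40, 40, 399]);
translate([475, 386, 0]) cube([40, 40, 399]);
translate([0, 407, 430]) cube([515, 19, 512]);


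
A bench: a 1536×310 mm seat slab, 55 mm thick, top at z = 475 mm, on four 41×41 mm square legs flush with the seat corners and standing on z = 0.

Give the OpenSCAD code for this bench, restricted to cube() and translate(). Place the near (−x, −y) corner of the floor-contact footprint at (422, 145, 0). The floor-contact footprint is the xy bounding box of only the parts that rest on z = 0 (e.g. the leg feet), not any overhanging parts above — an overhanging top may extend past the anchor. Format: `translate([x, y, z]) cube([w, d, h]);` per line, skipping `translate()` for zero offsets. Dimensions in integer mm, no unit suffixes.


translate([422, 145, 420]) cube([1536, 310, 55]);
translate([422, 145, 0]) cube([41, 41, 420]);
translate([422, 414, 0]) cube([41, 41, 420]);
translate([1917, 145, 0]) cube([41, 41, 420]);
translate([1917, 414, 0]) cube([41, 41, 420]);


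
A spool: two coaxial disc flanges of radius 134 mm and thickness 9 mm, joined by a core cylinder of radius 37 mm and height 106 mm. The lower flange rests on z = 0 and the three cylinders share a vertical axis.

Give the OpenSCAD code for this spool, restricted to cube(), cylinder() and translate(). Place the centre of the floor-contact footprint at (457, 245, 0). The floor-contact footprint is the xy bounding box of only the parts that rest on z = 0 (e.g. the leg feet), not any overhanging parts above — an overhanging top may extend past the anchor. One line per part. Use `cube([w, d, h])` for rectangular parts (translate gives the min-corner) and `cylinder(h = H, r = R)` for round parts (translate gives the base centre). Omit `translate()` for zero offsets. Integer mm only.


translate([457, 245, 0]) cylinder(h = 9, r = 134);
translate([457, 245, 9]) cylinder(h = 106, r = 37);
translate([457, 245, 115]) cylinder(h = 9, r = 134);


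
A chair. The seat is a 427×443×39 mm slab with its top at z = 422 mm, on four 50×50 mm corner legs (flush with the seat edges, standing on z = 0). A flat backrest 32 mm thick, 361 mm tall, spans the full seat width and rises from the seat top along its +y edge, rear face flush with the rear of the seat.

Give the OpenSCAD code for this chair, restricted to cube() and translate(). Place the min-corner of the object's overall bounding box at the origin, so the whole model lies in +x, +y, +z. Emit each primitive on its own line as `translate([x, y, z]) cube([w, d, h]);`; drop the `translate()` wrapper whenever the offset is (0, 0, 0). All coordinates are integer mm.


translate([0, 0, 383]) cube([427, 443, 39]);
cube([50, 50, 383]);
translate([377, 0, 0]) cube([50, 50, 383]);
translate([0, 393, 0]) cube([50, 50, 383]);
translate([377, 393, 0]) cube([50, 50, 383]);
translate([0, 411, 422]) cube([427, 32, 361]);


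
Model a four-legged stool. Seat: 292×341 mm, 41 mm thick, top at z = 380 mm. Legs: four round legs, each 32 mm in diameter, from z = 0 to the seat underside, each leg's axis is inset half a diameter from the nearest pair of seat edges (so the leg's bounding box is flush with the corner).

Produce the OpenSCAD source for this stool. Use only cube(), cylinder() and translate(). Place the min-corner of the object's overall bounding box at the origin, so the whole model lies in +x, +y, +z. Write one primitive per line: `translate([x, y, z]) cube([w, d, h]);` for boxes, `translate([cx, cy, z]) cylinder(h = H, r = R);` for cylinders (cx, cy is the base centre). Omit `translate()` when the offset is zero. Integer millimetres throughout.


translate([0, 0, 339]) cube([292, 341, 41]);
translate([16, 16, 0]) cylinder(h = 339, r = 16);
translate([276, 16, 0]) cylinder(h = 339, r = 16);
translate([16, 325, 0]) cylinder(h = 339, r = 16);
translate([276, 325, 0]) cylinder(h = 339, r = 16);
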